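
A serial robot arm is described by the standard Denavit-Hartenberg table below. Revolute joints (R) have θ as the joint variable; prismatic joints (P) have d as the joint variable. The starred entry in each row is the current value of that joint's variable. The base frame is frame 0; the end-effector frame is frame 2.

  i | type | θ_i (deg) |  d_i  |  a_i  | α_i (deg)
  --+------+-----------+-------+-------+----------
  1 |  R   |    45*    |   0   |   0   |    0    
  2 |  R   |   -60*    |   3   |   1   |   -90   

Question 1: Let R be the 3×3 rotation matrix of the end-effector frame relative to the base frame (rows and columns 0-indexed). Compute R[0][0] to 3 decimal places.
0.966

End-effector x-axis (col 0 of R) = (0.9659,-0.2588,0.0000)
R[0][0] = 0.9659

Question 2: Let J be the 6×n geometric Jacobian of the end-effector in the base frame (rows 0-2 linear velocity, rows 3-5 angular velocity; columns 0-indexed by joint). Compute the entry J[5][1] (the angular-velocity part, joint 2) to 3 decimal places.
1.000

axis z_1 = (0.0000,0.0000,1.0000); lever o_n−o_1 = (0.9659,-0.2588,3.0000)
cross product → J_v[:, 1] = (0.2588,0.9659,-0.0000)
J_ω[:, 1] = z_1
entry J[5][1] = 1.0000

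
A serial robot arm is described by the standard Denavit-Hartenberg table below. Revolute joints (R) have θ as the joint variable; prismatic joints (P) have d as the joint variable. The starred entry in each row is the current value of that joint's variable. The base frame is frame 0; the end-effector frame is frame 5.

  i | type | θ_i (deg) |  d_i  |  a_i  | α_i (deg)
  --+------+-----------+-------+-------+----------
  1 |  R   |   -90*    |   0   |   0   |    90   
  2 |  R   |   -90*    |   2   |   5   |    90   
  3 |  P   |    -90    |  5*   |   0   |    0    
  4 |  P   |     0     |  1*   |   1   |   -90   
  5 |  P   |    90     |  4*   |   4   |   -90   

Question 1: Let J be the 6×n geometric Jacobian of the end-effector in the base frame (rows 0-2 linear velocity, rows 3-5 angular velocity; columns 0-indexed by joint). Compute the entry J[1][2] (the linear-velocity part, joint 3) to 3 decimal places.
1.000

prismatic axis z_2 = (-0.0000,1.0000,-0.0000)
J_v[:, 2] = z_2; J_ω[:, 2] = (0,0,0)
entry J[1][2] = 1.0000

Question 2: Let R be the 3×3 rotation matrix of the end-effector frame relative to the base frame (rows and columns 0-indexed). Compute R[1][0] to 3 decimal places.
-1.000

End-effector x-axis (col 0 of R) = (0.0000,-1.0000,-0.0000)
R[1][0] = -1.0000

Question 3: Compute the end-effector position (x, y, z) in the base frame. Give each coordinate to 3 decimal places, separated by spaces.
-1.000 2.000 -9.000

after link 1: o_1 = (0.0000, 0.0000, 0.0000)
after link 2: o_2 = (-2.0000, -0.0000, -5.0000)
after link 3: o_3 = (-2.0000, 5.0000, -5.0000)
after link 4: o_4 = (-1.0000, 6.0000, -5.0000)
after link 5: o_5 = (-1.0000, 2.0000, -9.0000)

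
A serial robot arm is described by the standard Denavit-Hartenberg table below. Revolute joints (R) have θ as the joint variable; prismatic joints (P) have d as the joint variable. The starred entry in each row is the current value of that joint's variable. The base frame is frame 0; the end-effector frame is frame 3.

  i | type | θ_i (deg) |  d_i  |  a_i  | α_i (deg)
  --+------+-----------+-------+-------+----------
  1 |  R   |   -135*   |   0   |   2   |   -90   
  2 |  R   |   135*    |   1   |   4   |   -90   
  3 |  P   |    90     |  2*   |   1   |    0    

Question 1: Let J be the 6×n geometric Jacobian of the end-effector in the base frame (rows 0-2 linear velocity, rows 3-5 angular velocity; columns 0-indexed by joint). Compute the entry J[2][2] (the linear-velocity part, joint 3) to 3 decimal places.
prismatic axis z_2 = (0.5000,0.5000,0.7071)
J_v[:, 2] = z_2; J_ω[:, 2] = (0,0,0)
entry J[2][2] = 0.7071

0.707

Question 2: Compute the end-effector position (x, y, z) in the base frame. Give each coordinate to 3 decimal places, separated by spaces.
1.586 1.586 -1.414

after link 1: o_1 = (-1.4142, -1.4142, 0.0000)
after link 2: o_2 = (1.2929, -0.1213, -2.8284)
after link 3: o_3 = (1.5858, 1.5858, -1.4142)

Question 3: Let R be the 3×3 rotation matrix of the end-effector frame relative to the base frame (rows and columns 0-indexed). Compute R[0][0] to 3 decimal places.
End-effector x-axis (col 0 of R) = (-0.7071,0.7071,-0.0000)
R[0][0] = -0.7071

-0.707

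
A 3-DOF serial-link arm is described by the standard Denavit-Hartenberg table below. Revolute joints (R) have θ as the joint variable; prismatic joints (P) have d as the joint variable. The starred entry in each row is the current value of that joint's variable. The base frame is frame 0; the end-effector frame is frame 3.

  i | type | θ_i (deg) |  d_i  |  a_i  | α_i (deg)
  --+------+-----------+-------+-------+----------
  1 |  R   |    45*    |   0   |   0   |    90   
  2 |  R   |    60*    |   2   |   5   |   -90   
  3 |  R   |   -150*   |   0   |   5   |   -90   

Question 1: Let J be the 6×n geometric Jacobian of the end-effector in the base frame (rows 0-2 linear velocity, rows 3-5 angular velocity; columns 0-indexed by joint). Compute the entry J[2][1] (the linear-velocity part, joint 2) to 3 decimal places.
axis z_1 = (0.7071,-0.7071,0.0000); lever o_n−o_1 = (3.4188,-2.9451,0.5801)
cross product → J_v[:, 1] = (-0.4102,-0.4102,0.3349)
J_ω[:, 1] = z_1
entry J[2][1] = 0.3349

0.335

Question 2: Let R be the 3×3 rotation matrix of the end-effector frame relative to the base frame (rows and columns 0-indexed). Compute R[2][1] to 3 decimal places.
-0.500

End-effector y-axis (col 1 of R) = (0.6124,0.6124,-0.5000)
R[2][1] = -0.5000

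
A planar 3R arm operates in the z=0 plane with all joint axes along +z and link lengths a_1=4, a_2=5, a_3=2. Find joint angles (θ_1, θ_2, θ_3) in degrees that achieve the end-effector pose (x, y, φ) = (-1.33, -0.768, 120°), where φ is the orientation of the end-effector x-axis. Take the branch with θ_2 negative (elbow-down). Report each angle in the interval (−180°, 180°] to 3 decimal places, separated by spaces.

wrist centre = target − a_3·(cos φ, sin φ) = (-0.3300, -2.5001)
cos θ_2 = (6.3592−4²−5²)/(2·4·5) = -0.8660; θ_2 = -149.9995° (elbow-down)
β = atan2(-2.5001,-0.3300) = -97.5194°; ψ = atan2(-2.5000,-0.3301) = -97.5218°
θ_1 = β − ψ = 0.0024°
θ_3 = φ − θ_1 − θ_2 = -90.0029° (wrapped to (-180°,180°])

0.002 -150.000 -90.003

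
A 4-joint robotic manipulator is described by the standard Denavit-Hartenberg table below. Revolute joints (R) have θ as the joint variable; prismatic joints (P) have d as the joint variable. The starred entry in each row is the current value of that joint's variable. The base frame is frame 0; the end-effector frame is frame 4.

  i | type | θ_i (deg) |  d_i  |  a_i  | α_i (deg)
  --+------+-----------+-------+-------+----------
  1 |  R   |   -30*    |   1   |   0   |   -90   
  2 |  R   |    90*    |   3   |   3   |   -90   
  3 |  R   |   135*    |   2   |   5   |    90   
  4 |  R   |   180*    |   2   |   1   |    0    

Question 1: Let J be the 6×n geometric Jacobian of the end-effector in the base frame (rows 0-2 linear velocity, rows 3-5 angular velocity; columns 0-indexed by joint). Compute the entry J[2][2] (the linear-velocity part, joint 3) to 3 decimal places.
4.243

axis z_2 = (-0.8660,0.5000,-0.0000); lever o_n−o_2 = (-3.8534,-2.6742,1.4142)
cross product → J_v[:, 2] = (0.7071,1.2247,4.2426)
J_ω[:, 2] = z_2
entry J[2][2] = 4.2426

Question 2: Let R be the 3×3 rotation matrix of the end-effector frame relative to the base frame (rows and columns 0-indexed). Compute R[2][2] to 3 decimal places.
-0.707

End-effector z-axis (col 2 of R) = (-0.3536,-0.6124,-0.7071)
R[2][2] = -0.7071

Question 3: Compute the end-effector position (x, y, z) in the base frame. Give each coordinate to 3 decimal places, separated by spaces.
after link 1: o_1 = (0.0000, 0.0000, 1.0000)
after link 2: o_2 = (1.5000, 2.5981, -2.0000)
after link 3: o_3 = (-1.9998, 0.5362, 1.5355)
after link 4: o_4 = (-2.3534, -0.0762, -0.5858)

-2.353 -0.076 -0.586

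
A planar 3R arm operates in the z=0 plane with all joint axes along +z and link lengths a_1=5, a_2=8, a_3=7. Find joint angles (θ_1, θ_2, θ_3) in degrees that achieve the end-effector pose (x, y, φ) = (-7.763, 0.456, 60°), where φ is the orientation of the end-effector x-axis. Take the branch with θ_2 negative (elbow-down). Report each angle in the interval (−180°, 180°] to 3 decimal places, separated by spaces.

wrist centre = target − a_3·(cos φ, sin φ) = (-11.2630, -5.6062)
cos θ_2 = (158.2844−5²−8²)/(2·5·8) = 0.8661; θ_2 = -29.9966° (elbow-down)
β = atan2(-5.6062,-11.2630) = -153.5381°; ψ = atan2(-3.9996,11.9284) = -18.5362°
θ_1 = β − ψ = -135.0019°
θ_3 = φ − θ_1 − θ_2 = -135.0015° (wrapped to (-180°,180°])

-135.002 -29.997 -135.002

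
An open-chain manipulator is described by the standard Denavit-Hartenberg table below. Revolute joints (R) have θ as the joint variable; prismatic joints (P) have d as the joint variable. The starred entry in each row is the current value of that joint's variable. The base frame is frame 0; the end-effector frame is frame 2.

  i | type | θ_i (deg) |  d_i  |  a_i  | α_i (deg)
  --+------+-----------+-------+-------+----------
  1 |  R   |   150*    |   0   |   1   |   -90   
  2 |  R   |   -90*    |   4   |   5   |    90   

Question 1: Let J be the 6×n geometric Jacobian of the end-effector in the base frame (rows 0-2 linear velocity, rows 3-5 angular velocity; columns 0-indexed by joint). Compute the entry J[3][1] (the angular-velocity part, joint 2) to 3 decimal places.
axis z_1 = (-0.5000,-0.8660,0.0000); lever o_n−o_1 = (-2.0000,-3.4641,5.0000)
cross product → J_v[:, 1] = (-4.3301,2.5000,-0.0000)
J_ω[:, 1] = z_1
entry J[3][1] = -0.5000

-0.500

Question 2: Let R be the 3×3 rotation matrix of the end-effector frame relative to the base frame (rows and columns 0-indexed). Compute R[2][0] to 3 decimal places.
End-effector x-axis (col 0 of R) = (-0.0000,0.0000,1.0000)
R[2][0] = 1.0000

1.000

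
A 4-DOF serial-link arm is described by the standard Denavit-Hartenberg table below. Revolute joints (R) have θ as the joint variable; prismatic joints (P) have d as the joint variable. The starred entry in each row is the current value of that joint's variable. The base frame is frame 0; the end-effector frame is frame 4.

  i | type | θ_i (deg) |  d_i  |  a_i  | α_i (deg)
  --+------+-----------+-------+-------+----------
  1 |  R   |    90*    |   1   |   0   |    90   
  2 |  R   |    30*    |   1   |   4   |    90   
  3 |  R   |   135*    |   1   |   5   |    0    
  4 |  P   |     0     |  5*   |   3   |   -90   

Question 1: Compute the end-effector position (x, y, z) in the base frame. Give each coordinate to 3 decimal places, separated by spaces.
6.657 1.565 -5.025

after link 1: o_1 = (0.0000, 0.0000, 1.0000)
after link 2: o_2 = (1.0000, 3.4641, 3.0000)
after link 3: o_3 = (4.5355, 0.9022, 0.3662)
after link 4: o_4 = (6.6569, 1.5651, -5.0246)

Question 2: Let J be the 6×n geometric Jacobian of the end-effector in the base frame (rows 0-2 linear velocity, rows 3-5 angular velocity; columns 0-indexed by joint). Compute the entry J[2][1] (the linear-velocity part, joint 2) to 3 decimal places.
1.565

axis z_1 = (1.0000,-0.0000,0.0000); lever o_n−o_1 = (6.6569,1.5651,-6.0246)
cross product → J_v[:, 1] = (0.0000,6.0246,1.5651)
J_ω[:, 1] = z_1
entry J[2][1] = 1.5651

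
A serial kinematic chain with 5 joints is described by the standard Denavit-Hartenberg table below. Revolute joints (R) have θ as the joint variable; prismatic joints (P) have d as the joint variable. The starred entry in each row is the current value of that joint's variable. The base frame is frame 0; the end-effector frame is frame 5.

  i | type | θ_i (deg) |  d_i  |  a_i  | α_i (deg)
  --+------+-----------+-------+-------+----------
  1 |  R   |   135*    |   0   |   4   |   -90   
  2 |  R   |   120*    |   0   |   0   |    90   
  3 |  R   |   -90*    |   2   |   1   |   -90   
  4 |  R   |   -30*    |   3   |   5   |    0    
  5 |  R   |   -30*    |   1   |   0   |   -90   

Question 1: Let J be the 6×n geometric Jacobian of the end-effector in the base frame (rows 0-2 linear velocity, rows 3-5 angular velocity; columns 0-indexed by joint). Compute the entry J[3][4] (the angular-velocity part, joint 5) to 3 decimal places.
axis z_4 = (0.3536,-0.3536,-0.8660); lever o_n−o_4 = (0.3536,-0.3536,-0.8660)
cross product → J_v[:, 4] = (-0.0000,-0.0000,-0.0000)
J_ω[:, 4] = z_4
entry J[3][4] = 0.3536

0.354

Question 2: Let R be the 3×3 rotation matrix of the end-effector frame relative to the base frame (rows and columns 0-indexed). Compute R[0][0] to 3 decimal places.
-0.177

End-effector x-axis (col 0 of R) = (-0.1768,0.8839,-0.4330)
R[0][0] = -0.1768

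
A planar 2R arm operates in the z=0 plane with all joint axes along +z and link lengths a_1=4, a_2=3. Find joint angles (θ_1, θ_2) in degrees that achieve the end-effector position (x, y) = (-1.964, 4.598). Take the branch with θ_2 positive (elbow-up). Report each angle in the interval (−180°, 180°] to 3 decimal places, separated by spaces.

76.259 90.003

cos θ_2 = (24.9989−4²−3²)/(2·4·3) = -0.0000; θ_2 = 90.0026° (elbow-up)
β = atan2(4.5980,-1.9640) = 113.1294°; ψ = atan2(3.0000,3.9999) = 36.8708°
θ_1 = β − ψ = 76.2585°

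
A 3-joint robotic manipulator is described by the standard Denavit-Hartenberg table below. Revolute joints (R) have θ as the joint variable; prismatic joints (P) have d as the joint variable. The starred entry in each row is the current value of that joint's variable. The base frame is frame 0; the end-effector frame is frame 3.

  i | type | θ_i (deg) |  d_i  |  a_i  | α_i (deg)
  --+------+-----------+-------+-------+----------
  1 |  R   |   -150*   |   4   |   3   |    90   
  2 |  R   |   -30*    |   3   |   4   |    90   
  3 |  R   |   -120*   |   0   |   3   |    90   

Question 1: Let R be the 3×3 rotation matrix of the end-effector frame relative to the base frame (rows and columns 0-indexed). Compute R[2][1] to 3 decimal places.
-0.866

End-effector y-axis (col 1 of R) = (0.4330,0.2500,-0.8660)
R[2][1] = -0.8660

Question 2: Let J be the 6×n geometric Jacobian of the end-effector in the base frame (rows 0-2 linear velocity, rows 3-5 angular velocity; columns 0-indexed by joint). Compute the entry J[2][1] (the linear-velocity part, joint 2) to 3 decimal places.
2.165

axis z_1 = (-0.5000,0.8660,0.0000); lever o_n−o_1 = (-2.0760,-0.7345,-1.2500)
cross product → J_v[:, 1] = (-1.0825,-0.6250,2.1651)
J_ω[:, 1] = z_1
entry J[2][1] = 2.1651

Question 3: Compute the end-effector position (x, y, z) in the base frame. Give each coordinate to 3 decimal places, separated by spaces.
after link 1: o_1 = (-2.5981, -1.5000, 4.0000)
after link 2: o_2 = (-7.0981, -0.6340, 2.0000)
after link 3: o_3 = (-4.6740, -2.2345, 2.7500)

-4.674 -2.234 2.750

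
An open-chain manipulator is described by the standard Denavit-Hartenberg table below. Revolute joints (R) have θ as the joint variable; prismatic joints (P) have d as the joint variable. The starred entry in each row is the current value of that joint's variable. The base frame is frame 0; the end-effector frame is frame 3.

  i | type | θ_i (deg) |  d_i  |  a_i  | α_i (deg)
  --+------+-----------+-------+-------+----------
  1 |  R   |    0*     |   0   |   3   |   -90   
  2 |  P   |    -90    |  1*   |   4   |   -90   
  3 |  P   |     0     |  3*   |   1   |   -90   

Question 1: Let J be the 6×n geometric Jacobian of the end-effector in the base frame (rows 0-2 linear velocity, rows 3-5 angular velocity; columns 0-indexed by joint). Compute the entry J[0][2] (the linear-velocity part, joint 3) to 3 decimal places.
prismatic axis z_2 = (1.0000,0.0000,-0.0000)
J_v[:, 2] = z_2; J_ω[:, 2] = (0,0,0)
entry J[0][2] = 1.0000

1.000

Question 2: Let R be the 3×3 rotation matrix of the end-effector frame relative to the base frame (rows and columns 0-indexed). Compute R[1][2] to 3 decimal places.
-1.000

End-effector z-axis (col 2 of R) = (0.0000,-1.0000,-0.0000)
R[1][2] = -1.0000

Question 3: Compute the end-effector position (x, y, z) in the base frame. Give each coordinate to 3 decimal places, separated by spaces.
after link 1: o_1 = (3.0000, 0.0000, 0.0000)
after link 2: o_2 = (3.0000, 1.0000, 4.0000)
after link 3: o_3 = (6.0000, 1.0000, 5.0000)

6.000 1.000 5.000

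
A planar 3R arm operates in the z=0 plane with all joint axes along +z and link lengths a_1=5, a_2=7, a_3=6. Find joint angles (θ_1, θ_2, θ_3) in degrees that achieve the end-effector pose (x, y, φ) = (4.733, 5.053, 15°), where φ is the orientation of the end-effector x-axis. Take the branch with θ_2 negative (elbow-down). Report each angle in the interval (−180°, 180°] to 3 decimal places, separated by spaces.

wrist centre = target − a_3·(cos φ, sin φ) = (-1.0626, 3.5001)
cos θ_2 = (13.3796−5²−7²)/(2·5·7) = -0.8660; θ_2 = -149.9977° (elbow-down)
β = atan2(3.5001,-1.0626) = 106.8872°; ψ = atan2(-3.5002,-1.0620) = -106.8788°
θ_1 = β − ψ = 213.7660°
θ_3 = φ − θ_1 − θ_2 = -48.7683° (wrapped to (-180°,180°])

-146.234 -149.998 -48.768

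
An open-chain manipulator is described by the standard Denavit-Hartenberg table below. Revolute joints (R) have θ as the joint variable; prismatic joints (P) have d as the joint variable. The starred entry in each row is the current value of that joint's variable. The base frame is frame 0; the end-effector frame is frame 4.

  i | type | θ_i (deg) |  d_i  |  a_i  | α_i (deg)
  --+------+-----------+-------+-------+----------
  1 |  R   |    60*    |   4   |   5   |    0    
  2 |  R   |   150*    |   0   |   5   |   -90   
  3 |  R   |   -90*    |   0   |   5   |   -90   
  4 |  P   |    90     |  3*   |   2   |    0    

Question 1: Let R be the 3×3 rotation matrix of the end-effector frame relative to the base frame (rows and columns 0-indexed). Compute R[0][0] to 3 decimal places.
-0.500

End-effector x-axis (col 0 of R) = (-0.5000,0.8660,0.0000)
R[0][0] = -0.5000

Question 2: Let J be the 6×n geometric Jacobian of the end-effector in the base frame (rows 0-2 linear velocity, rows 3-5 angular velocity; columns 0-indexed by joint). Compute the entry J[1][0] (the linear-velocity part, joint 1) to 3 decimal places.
axis z_0 = ẑ; lever o_n−o_0 = (-5.4282,2.0622,9.0000)
cross product → J_v[:, 0] = (-2.0622,-5.4282,0.0000)
J_ω[:, 0] = z_0
entry J[1][0] = -5.4282

-5.428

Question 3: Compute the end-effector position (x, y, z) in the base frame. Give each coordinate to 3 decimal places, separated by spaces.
after link 1: o_1 = (2.5000, 4.3301, 4.0000)
after link 2: o_2 = (-1.8301, 1.8301, 4.0000)
after link 3: o_3 = (-1.8301, 1.8301, 9.0000)
after link 4: o_4 = (-5.4282, 2.0622, 9.0000)

-5.428 2.062 9.000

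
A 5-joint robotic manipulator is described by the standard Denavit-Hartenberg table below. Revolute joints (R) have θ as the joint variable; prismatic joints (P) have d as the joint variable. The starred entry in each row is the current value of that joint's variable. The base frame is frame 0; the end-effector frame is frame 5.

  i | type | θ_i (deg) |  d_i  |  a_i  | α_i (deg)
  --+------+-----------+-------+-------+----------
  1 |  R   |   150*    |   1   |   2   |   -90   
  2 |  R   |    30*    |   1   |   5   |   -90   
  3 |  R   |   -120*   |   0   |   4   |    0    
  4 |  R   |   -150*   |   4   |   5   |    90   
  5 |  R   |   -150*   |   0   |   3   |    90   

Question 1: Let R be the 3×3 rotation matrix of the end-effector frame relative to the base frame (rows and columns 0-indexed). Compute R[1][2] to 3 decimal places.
End-effector z-axis (col 2 of R) = (0.1250,-0.6495,-0.7500)
R[1][2] = -0.6495

-0.650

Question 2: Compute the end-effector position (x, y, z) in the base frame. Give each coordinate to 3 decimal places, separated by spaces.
-3.931 -0.112 -2.665

after link 1: o_1 = (-1.7321, 1.0000, 1.0000)
after link 2: o_2 = (-5.9821, 2.2990, -1.5000)
after link 3: o_3 = (-6.2141, -1.5670, -0.5000)
after link 4: o_4 = (-1.9821, 1.7631, -3.9641)
after link 5: o_5 = (-3.9306, -0.1119, -2.6651)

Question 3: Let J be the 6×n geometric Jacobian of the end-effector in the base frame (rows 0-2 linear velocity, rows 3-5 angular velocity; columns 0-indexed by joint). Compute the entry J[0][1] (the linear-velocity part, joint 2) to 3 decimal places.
axis z_1 = (-0.5000,-0.8660,0.0000); lever o_n−o_1 = (-2.1986,-1.1119,-3.6651)
cross product → J_v[:, 1] = (3.1740,-1.8325,-1.3481)
J_ω[:, 1] = z_1
entry J[0][1] = 3.1740

3.174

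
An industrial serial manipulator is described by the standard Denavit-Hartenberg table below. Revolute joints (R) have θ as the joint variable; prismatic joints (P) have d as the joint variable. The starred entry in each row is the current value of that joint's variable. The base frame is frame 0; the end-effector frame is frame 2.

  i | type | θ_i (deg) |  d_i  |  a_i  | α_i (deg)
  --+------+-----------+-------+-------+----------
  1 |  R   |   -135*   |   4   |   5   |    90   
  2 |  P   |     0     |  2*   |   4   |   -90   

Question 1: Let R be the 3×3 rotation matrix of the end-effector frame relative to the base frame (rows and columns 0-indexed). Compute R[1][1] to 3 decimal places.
End-effector y-axis (col 1 of R) = (0.7071,-0.7071,0.0000)
R[1][1] = -0.7071

-0.707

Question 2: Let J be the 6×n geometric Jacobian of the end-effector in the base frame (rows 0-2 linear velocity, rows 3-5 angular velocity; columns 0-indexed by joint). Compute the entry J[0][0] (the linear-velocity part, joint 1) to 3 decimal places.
4.950

axis z_0 = ẑ; lever o_n−o_0 = (-7.7782,-4.9497,4.0000)
cross product → J_v[:, 0] = (4.9497,-7.7782,0.0000)
J_ω[:, 0] = z_0
entry J[0][0] = 4.9497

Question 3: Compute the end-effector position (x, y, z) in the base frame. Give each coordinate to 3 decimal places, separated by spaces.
after link 1: o_1 = (-3.5355, -3.5355, 4.0000)
after link 2: o_2 = (-7.7782, -4.9497, 4.0000)

-7.778 -4.950 4.000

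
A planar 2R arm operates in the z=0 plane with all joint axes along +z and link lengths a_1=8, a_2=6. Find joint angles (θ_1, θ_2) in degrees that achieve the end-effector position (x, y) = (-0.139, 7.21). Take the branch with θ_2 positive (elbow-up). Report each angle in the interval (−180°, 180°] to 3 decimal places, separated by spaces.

cos θ_2 = (52.0034−8²−6²)/(2·8·6) = -0.5000; θ_2 = 119.9976° (elbow-up)
β = atan2(7.2100,-0.1390) = 91.1045°; ψ = atan2(5.1963,5.0002) = 46.1016°
θ_1 = β − ψ = 45.0029°

45.003 119.998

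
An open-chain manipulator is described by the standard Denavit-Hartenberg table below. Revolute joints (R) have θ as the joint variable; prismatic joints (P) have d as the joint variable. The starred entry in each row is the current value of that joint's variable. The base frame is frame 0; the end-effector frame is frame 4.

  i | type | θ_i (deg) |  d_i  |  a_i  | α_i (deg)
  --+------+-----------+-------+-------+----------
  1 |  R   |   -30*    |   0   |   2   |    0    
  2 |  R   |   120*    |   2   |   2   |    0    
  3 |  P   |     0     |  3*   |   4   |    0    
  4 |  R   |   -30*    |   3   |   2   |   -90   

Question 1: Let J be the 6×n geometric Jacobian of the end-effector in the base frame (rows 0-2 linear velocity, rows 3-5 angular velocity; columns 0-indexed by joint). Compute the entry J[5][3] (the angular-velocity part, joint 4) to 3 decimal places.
axis z_3 = (0.0000,0.0000,1.0000); lever o_n−o_3 = (1.0000,1.7321,3.0000)
cross product → J_v[:, 3] = (-1.7321,1.0000,0.0000)
J_ω[:, 3] = z_3
entry J[5][3] = 1.0000

1.000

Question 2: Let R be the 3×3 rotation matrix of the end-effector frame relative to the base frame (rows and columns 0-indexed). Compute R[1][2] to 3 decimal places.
End-effector z-axis (col 2 of R) = (-0.8660,0.5000,0.0000)
R[1][2] = 0.5000

0.500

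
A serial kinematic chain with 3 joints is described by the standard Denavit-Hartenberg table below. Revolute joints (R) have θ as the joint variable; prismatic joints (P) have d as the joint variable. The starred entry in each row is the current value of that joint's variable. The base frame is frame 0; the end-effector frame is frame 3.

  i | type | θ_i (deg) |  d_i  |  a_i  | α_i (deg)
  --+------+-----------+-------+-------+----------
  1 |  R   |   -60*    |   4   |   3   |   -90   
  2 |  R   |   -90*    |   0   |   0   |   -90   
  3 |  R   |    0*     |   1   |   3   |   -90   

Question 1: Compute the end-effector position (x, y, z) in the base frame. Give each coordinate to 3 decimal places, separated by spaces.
2.000 -3.464 7.000

after link 1: o_1 = (1.5000, -2.5981, 4.0000)
after link 2: o_2 = (1.5000, -2.5981, 4.0000)
after link 3: o_3 = (2.0000, -3.4641, 7.0000)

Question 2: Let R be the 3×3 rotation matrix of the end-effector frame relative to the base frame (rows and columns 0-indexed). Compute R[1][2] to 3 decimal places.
-0.500

End-effector z-axis (col 2 of R) = (-0.8660,-0.5000,-0.0000)
R[1][2] = -0.5000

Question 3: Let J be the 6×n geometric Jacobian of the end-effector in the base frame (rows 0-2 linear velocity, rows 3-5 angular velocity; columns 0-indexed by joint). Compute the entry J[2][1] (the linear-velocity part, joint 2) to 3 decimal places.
axis z_1 = (0.8660,0.5000,0.0000); lever o_n−o_1 = (0.5000,-0.8660,3.0000)
cross product → J_v[:, 1] = (1.5000,-2.5981,-1.0000)
J_ω[:, 1] = z_1
entry J[2][1] = -1.0000

-1.000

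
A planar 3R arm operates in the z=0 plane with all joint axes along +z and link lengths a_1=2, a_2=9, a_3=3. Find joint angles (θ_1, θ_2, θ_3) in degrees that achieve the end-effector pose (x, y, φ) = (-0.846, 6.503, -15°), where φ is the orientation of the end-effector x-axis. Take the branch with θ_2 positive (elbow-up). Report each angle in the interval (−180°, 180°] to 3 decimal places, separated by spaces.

9.445 119.988 -144.434

wrist centre = target − a_3·(cos φ, sin φ) = (-3.7438, 7.2795)
cos θ_2 = (67.0064−2²−9²)/(2·2·9) = -0.4998; θ_2 = 119.9883° (elbow-up)
β = atan2(7.2795,-3.7438) = 117.2165°; ψ = atan2(7.7951,-2.4984) = 107.7711°
θ_1 = β − ψ = 9.4454°
θ_3 = φ − θ_1 − θ_2 = -144.4337° (wrapped to (-180°,180°])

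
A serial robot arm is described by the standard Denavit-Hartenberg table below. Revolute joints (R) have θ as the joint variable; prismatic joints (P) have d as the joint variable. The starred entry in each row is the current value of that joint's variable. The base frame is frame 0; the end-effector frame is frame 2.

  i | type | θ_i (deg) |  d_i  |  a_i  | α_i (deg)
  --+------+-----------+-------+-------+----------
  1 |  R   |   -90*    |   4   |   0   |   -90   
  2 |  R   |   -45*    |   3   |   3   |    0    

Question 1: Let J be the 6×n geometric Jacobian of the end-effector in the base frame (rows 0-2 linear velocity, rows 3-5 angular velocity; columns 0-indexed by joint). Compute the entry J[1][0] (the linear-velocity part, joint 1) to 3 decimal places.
3.000

axis z_0 = ẑ; lever o_n−o_0 = (3.0000,-2.1213,6.1213)
cross product → J_v[:, 0] = (2.1213,3.0000,-0.0000)
J_ω[:, 0] = z_0
entry J[1][0] = 3.0000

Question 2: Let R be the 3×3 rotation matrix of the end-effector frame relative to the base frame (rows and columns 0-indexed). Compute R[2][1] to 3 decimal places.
-0.707

End-effector y-axis (col 1 of R) = (0.0000,-0.7071,-0.7071)
R[2][1] = -0.7071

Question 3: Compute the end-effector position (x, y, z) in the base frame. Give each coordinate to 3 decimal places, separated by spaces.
3.000 -2.121 6.121

after link 1: o_1 = (0.0000, 0.0000, 4.0000)
after link 2: o_2 = (3.0000, -2.1213, 6.1213)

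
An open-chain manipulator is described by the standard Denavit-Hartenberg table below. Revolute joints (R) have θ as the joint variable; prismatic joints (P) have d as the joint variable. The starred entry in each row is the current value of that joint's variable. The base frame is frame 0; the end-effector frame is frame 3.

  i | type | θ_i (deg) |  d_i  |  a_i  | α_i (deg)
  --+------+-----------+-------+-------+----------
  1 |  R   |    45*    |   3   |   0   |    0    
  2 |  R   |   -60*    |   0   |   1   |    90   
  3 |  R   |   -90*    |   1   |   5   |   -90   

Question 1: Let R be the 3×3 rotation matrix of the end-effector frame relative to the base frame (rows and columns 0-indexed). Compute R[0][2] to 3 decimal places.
0.966

End-effector z-axis (col 2 of R) = (0.9659,-0.2588,0.0000)
R[0][2] = 0.9659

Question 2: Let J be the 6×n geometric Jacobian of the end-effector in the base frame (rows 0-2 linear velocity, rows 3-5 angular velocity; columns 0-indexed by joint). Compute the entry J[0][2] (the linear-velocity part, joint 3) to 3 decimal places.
4.830

axis z_2 = (-0.2588,-0.9659,0.0000); lever o_n−o_2 = (-0.2588,-0.9659,-5.0000)
cross product → J_v[:, 2] = (4.8296,-1.2941,0.0000)
J_ω[:, 2] = z_2
entry J[0][2] = 4.8296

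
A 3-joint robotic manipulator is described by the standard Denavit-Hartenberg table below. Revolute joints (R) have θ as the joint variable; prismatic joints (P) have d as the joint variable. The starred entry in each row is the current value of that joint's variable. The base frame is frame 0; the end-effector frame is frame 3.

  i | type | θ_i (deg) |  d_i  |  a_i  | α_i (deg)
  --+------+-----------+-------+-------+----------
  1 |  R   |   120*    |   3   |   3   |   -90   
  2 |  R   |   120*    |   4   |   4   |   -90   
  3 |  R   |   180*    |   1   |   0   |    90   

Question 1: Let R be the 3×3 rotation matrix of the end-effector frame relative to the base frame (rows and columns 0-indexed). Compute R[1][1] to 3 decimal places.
End-effector y-axis (col 1 of R) = (0.4330,-0.7500,0.5000)
R[1][1] = -0.7500

-0.750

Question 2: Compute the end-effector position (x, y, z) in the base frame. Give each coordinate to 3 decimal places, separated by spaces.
-3.531 -1.884 0.036

after link 1: o_1 = (-1.5000, 2.5981, 3.0000)
after link 2: o_2 = (-3.9641, -1.1340, -0.4641)
after link 3: o_3 = (-3.5311, -1.8840, 0.0359)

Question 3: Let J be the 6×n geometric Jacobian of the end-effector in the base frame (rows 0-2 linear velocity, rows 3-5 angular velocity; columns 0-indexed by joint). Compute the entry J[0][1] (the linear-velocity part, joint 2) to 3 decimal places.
1.482

axis z_1 = (-0.8660,-0.5000,0.0000); lever o_n−o_1 = (-2.0311,-4.4821,-2.9641)
cross product → J_v[:, 1] = (1.4821,-2.5670,2.8660)
J_ω[:, 1] = z_1
entry J[0][1] = 1.4821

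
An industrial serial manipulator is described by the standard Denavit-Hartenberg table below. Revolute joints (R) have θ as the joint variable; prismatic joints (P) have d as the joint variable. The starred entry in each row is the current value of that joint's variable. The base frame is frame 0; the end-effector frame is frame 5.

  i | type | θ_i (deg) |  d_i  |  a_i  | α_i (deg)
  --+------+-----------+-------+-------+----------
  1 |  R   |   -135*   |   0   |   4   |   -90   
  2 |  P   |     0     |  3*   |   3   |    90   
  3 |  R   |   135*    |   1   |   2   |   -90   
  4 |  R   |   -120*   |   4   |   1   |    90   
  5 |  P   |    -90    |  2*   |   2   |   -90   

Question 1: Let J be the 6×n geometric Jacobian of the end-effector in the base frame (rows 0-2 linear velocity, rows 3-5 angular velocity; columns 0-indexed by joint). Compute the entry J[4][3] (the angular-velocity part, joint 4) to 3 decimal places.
1.000

axis z_3 = (0.0000,1.0000,0.0000); lever o_n−o_3 = (-2.2321,2.0000,-0.1340)
cross product → J_v[:, 3] = (-0.1340,-0.0000,2.2321)
J_ω[:, 3] = z_3
entry J[4][3] = 1.0000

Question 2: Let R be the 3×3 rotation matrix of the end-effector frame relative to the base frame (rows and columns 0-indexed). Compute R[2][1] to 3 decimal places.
End-effector y-axis (col 1 of R) = (0.8660,-0.0000,0.5000)
R[2][1] = 0.5000

0.500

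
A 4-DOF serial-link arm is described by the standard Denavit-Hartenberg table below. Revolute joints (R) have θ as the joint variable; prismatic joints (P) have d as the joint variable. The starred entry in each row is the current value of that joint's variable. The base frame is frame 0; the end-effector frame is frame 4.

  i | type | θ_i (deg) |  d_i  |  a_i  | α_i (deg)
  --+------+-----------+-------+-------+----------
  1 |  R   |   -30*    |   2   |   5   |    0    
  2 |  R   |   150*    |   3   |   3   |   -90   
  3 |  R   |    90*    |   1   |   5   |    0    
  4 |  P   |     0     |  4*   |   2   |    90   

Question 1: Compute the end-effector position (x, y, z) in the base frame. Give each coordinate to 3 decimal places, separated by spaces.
after link 1: o_1 = (4.3301, -2.5000, 2.0000)
after link 2: o_2 = (2.8301, 0.0981, 5.0000)
after link 3: o_3 = (1.9641, -0.4019, 0.0000)
after link 4: o_4 = (-1.5000, -2.4019, -2.0000)

-1.500 -2.402 -2.000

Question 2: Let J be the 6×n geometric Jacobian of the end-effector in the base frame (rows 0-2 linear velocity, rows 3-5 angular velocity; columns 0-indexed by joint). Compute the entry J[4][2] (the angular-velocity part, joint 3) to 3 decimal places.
axis z_2 = (-0.8660,-0.5000,0.0000); lever o_n−o_2 = (-4.3301,-2.5000,-7.0000)
cross product → J_v[:, 2] = (3.5000,-6.0622,-0.0000)
J_ω[:, 2] = z_2
entry J[4][2] = -0.5000

-0.500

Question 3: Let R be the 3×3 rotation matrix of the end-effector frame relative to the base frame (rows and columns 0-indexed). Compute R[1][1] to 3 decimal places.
End-effector y-axis (col 1 of R) = (-0.8660,-0.5000,0.0000)
R[1][1] = -0.5000

-0.500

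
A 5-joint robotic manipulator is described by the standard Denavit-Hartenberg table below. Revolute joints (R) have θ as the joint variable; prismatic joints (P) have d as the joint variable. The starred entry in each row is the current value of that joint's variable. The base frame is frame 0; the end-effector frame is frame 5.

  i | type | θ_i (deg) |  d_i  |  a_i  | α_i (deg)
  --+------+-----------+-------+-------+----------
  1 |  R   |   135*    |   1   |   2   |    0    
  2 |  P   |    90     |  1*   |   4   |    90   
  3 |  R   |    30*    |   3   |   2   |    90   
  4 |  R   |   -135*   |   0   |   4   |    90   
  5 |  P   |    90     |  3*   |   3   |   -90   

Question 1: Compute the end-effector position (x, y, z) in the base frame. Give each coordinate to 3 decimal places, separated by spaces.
after link 1: o_1 = (-1.4142, 1.4142, 1.0000)
after link 2: o_2 = (-4.2426, -1.4142, 2.0000)
after link 3: o_3 = (-7.5887, -0.5176, 3.0000)
after link 4: o_4 = (-3.8567, -0.7856, 1.5858)
after link 5: o_5 = (-5.1183, 0.9528, -2.0729)

-5.118 0.953 -2.073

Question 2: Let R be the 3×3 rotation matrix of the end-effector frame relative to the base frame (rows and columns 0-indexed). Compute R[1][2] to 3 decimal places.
End-effector z-axis (col 2 of R) = (-0.9330,0.0670,0.3536)
R[1][2] = 0.0670

0.067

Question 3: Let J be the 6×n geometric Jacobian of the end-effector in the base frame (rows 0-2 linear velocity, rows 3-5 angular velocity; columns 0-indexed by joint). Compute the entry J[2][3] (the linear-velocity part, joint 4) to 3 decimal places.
0.354

axis z_3 = (-0.3536,-0.3536,-0.8660); lever o_n−o_3 = (2.4704,1.4704,-5.0729)
cross product → J_v[:, 3] = (3.0670,-3.9330,0.3536)
J_ω[:, 3] = z_3
entry J[2][3] = 0.3536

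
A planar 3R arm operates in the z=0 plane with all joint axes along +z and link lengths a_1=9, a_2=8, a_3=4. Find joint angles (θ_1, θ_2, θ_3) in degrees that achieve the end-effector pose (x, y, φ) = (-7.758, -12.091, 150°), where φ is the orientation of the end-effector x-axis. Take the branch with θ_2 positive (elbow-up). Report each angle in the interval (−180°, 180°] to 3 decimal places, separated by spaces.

wrist centre = target − a_3·(cos φ, sin φ) = (-4.2939, -14.0910)
cos θ_2 = (216.9938−9²−8²)/(2·9·8) = 0.5000; θ_2 = 60.0028° (elbow-up)
β = atan2(-14.0910,-4.2939) = -106.9474°; ψ = atan2(6.9284,12.9997) = 28.0562°
θ_1 = β − ψ = -135.0035°
θ_3 = φ − θ_1 − θ_2 = -134.9993° (wrapped to (-180°,180°])

-135.004 60.003 -134.999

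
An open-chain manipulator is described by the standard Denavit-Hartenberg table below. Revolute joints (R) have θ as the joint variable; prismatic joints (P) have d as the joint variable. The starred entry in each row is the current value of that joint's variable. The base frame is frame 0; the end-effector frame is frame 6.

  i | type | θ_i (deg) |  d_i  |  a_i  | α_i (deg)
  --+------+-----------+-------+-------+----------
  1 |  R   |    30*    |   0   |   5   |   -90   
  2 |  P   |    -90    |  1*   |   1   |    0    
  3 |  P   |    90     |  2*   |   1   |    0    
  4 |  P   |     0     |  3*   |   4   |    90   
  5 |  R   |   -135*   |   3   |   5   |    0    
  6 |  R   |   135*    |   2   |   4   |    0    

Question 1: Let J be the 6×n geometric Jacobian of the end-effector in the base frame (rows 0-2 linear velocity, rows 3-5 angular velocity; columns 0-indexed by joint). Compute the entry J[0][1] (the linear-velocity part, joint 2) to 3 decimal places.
-0.500

prismatic axis z_1 = (-0.5000,0.8660,0.0000)
J_v[:, 1] = z_1; J_ω[:, 1] = (0,0,0)
entry J[0][1] = -0.5000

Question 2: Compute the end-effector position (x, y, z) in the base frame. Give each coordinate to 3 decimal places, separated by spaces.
after link 1: o_1 = (4.3301, 2.5000, 0.0000)
after link 2: o_2 = (3.8301, 3.3660, 1.0000)
after link 3: o_3 = (3.6962, 5.5981, 1.0000)
after link 4: o_4 = (5.6603, 10.1962, 1.0000)
after link 5: o_5 = (4.3662, 5.3665, 4.0000)
after link 6: o_6 = (7.8303, 7.3665, 6.0000)

7.830 7.367 6.000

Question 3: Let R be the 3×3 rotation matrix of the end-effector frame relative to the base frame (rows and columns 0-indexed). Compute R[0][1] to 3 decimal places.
End-effector y-axis (col 1 of R) = (-0.5000,0.8660,0.0000)
R[0][1] = -0.5000

-0.500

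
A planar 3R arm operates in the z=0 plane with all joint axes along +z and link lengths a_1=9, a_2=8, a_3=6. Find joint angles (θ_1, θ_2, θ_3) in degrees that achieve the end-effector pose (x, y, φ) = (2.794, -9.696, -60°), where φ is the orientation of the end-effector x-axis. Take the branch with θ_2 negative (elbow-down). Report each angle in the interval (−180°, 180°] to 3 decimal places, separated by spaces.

wrist centre = target − a_3·(cos φ, sin φ) = (-0.2060, -4.4998)
cos θ_2 = (20.2911−9²−8²)/(2·9·8) = -0.8660; θ_2 = -150.0010° (elbow-down)
β = atan2(-4.4998,-0.2060) = -92.6211°; ψ = atan2(-3.9999,2.0717) = -62.6182°
θ_1 = β − ψ = -30.0029°
θ_3 = φ − θ_1 − θ_2 = 120.0039° (wrapped to (-180°,180°])

-30.003 -150.001 120.004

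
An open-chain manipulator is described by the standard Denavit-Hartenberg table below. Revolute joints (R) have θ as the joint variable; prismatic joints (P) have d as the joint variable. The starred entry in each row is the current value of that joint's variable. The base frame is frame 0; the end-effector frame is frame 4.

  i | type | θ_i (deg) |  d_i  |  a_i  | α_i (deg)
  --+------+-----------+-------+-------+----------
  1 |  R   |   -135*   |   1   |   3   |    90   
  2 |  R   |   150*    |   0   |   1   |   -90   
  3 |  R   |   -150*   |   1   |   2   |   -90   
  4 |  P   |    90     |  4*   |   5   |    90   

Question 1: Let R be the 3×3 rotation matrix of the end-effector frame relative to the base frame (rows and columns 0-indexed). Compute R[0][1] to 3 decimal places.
End-effector y-axis (col 1 of R) = (-0.3062,0.9186,0.2500)
R[0][1] = -0.3062

-0.306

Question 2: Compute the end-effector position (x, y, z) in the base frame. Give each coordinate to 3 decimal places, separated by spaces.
after link 1: o_1 = (-2.1213, -2.1213, 1.0000)
after link 2: o_2 = (-1.5089, -1.5089, 1.5000)
after link 3: o_3 = (-2.9232, -1.5089, -0.2321)
after link 4: o_4 = (-5.9157, 0.3975, 5.0981)

-5.916 0.398 5.098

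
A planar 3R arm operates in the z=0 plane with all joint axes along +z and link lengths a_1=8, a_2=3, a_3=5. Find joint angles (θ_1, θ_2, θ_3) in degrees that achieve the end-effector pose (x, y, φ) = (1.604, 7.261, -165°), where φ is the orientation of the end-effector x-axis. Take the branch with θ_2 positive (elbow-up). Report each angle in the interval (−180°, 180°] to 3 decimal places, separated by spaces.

wrist centre = target − a_3·(cos φ, sin φ) = (6.4336, 8.5551)
cos θ_2 = (114.5812−8²−3²)/(2·8·3) = 0.8663; θ_2 = 29.9713° (elbow-up)
β = atan2(8.5551,6.4336) = 53.0560°; ψ = atan2(1.4987,10.5988) = 8.0484°
θ_1 = β − ψ = 45.0076°
θ_3 = φ − θ_1 − θ_2 = 120.0211° (wrapped to (-180°,180°])

45.008 29.971 120.021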